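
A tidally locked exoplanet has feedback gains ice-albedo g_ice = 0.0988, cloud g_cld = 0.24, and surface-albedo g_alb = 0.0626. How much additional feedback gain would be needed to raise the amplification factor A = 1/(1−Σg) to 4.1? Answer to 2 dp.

0.35

Current total gain = 0.4014.
Target gain for A = 4.1: g* = 1 − 1/4.1 = 0.7561.
Additional gain needed = 0.7561 − 0.4014 = 0.35.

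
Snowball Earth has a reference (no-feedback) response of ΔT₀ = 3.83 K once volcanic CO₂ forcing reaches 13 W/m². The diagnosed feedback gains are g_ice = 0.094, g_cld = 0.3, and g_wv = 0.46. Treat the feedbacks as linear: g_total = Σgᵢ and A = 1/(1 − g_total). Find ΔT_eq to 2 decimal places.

Total gain g = 0.094 + 0.3 + 0.46 = 0.854.
Amplification A = 1/(1 − 0.854) = 6.849.
ΔT = 3.83 × 6.849 = 26.23 K.

26.23 K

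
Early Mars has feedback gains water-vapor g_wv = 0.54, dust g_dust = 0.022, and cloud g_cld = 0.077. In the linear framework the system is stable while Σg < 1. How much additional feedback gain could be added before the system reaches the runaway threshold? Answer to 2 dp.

Current total gain = 0.54 + 0.022 + 0.077 = 0.639.
Margin to runaway = 1 − 0.639 = 0.36.

0.36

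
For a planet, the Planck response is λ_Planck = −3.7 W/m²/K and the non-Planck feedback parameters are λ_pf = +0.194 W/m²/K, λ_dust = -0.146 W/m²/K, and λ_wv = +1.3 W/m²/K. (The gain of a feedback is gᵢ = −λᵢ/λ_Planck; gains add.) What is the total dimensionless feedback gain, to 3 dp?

Convert to gains: g_pf = 0.194/3.7 = 0.05243; g_dust = -0.146/3.7 = -0.03946; g_wv = 1.3/3.7 = 0.3514.
Total gain g = 0.36437.

0.364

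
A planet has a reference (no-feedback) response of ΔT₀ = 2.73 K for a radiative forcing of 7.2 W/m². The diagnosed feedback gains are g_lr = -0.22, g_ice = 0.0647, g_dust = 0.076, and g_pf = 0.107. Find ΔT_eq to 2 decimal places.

2.81 K

Total gain g = -0.22 + 0.0647 + 0.076 + 0.107 = 0.0277.
Amplification A = 1/(1 − 0.0277) = 1.028.
ΔT = 2.73 × 1.028 = 2.81 K.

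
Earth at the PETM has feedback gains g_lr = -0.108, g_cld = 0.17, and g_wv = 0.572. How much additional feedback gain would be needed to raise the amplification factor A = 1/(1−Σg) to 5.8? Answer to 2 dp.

0.19

Current total gain = 0.634.
Target gain for A = 5.8: g* = 1 − 1/5.8 = 0.8276.
Additional gain needed = 0.8276 − 0.634 = 0.19.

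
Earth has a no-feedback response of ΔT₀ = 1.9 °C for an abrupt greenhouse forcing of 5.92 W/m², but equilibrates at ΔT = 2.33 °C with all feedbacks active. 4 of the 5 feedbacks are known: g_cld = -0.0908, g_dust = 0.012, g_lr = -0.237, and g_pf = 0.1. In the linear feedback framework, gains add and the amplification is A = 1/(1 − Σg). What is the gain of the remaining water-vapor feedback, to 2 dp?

Amplification A = ΔT/ΔT₀ = 2.33/1.9 = 1.226.
Total gain g = 1 − 1/A = 1 − 1/1.226 = 0.1843.
Known gains sum to -0.0908 + 0.012 − 0.237 + 0.1 = -0.2158.
g_wv = 0.1843 + 0.2158 = 0.40.

0.40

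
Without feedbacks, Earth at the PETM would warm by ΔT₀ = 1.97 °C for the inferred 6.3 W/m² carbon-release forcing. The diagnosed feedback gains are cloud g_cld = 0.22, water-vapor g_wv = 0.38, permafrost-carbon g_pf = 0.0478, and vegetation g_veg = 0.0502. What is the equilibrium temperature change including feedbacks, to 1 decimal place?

6.5 °C

Total gain g = 0.22 + 0.38 + 0.0478 + 0.0502 = 0.698.
Amplification A = 1/(1 − 0.698) = 3.311.
ΔT = 1.97 × 3.311 = 6.5 °C.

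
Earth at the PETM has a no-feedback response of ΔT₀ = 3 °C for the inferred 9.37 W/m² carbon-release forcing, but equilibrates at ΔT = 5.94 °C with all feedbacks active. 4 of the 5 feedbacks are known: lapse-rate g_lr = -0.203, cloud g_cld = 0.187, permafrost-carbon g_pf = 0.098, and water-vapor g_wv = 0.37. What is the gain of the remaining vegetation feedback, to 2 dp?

0.04

Amplification A = ΔT/ΔT₀ = 5.94/3 = 1.98.
Total gain g = 1 − 1/A = 1 − 1/1.98 = 0.4949.
Known gains sum to -0.203 + 0.187 + 0.098 + 0.37 = 0.452.
g_veg = 0.4949 − 0.452 = 0.04.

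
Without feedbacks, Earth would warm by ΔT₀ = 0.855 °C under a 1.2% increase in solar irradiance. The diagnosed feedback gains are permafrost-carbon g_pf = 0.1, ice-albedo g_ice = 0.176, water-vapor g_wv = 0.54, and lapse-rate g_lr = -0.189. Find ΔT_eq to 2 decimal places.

2.29 °C

Total gain g = 0.1 + 0.176 + 0.54 − 0.189 = 0.627.
Amplification A = 1/(1 − 0.627) = 2.681.
ΔT = 0.855 × 2.681 = 2.29 °C.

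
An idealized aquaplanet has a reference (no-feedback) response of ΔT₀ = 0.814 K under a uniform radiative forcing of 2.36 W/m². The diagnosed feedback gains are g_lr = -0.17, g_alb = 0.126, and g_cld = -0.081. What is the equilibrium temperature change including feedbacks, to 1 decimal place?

0.7 K

Total gain g = -0.17 + 0.126 − 0.081 = -0.125.
Amplification A = 1/(1 + 0.125) = 0.8889.
ΔT = 0.814 × 0.8889 = 0.7 K.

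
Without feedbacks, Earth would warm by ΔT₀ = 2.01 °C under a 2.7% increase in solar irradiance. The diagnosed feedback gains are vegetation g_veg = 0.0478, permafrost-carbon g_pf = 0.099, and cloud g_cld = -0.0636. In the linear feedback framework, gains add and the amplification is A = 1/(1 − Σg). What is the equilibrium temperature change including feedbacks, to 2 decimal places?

2.19 °C

Total gain g = 0.0478 + 0.099 − 0.0636 = 0.0832.
Amplification A = 1/(1 − 0.0832) = 1.091.
ΔT = 2.01 × 1.091 = 2.19 °C.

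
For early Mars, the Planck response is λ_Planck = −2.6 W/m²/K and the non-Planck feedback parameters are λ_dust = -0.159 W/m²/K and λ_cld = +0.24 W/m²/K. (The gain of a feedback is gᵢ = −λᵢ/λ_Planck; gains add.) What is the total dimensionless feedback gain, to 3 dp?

0.031

Convert to gains: g_dust = -0.159/2.6 = -0.06115; g_cld = 0.24/2.6 = 0.09231.
Total gain g = 0.03116.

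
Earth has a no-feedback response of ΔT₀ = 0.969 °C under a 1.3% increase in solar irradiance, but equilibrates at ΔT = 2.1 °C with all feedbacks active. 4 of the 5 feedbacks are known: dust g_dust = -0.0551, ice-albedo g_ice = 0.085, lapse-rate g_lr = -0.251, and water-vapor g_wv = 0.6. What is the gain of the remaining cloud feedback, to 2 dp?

0.16

Amplification A = ΔT/ΔT₀ = 2.1/0.969 = 2.167.
Total gain g = 1 − 1/A = 1 − 1/2.167 = 0.5385.
Known gains sum to -0.0551 + 0.085 − 0.251 + 0.6 = 0.3789.
g_cld = 0.5385 − 0.3789 = 0.16.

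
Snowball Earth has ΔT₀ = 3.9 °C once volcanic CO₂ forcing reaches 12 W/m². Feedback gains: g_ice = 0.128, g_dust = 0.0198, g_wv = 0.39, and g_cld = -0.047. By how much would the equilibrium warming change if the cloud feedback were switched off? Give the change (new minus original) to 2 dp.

Original: g = 0.4908, ΔT = 3.9/(1−0.4908) = 7.6591 °C.
Without cloud: g' = 0.5378, ΔT' = 3.9/(1−0.5378) = 8.4379 °C.
Change = 8.4379 − 7.6591 = 0.78 °C.

0.78 °C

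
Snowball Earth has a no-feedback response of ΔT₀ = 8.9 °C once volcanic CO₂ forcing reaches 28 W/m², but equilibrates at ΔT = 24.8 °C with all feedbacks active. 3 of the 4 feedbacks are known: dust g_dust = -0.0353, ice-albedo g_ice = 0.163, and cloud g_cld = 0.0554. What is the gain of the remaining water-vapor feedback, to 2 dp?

0.46

Amplification A = ΔT/ΔT₀ = 24.8/8.9 = 2.787.
Total gain g = 1 − 1/A = 1 − 1/2.787 = 0.6412.
Known gains sum to -0.0353 + 0.163 + 0.0554 = 0.1831.
g_wv = 0.6412 − 0.1831 = 0.46.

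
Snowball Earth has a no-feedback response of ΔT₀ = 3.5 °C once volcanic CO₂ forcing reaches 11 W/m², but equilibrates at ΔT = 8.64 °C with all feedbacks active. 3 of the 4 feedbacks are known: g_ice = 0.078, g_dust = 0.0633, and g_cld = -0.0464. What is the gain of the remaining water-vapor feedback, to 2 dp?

0.50

Amplification A = ΔT/ΔT₀ = 8.64/3.5 = 2.469.
Total gain g = 1 − 1/A = 1 − 1/2.469 = 0.595.
Known gains sum to 0.078 + 0.0633 − 0.0464 = 0.0949.
g_wv = 0.595 − 0.0949 = 0.50.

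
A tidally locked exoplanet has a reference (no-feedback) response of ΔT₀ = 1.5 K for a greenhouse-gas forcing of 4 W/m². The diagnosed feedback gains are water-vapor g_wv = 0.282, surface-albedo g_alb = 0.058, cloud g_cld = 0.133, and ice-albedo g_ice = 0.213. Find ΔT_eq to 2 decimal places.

4.78 K

Total gain g = 0.282 + 0.058 + 0.133 + 0.213 = 0.686.
Amplification A = 1/(1 − 0.686) = 3.185.
ΔT = 1.5 × 3.185 = 4.78 K.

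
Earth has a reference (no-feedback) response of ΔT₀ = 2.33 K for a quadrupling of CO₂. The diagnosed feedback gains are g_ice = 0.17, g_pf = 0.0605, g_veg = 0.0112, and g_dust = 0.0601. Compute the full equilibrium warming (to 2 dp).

3.34 K

Total gain g = 0.17 + 0.0605 + 0.0112 + 0.0601 = 0.3018.
Amplification A = 1/(1 − 0.3018) = 1.432.
ΔT = 2.33 × 1.432 = 3.34 K.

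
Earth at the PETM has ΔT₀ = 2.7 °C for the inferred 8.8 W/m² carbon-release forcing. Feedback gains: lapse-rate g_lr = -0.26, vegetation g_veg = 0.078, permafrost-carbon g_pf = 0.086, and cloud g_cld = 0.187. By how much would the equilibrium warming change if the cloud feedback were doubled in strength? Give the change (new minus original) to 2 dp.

Original: g = 0.091, ΔT = 2.7/(1−0.091) = 2.9703 °C.
With doubled cloud: g' = 0.278, ΔT' = 2.7/(1−0.278) = 3.7396 °C.
Change = 3.7396 − 2.9703 = 0.77 °C.

0.77 °C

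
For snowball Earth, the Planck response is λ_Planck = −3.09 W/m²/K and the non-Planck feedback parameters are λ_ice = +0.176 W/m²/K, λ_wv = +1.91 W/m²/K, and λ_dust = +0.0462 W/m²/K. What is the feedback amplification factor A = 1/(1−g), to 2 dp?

3.23

Convert to gains: g_ice = 0.176/3.09 = 0.05696; g_wv = 1.91/3.09 = 0.6181; g_dust = 0.0462/3.09 = 0.01495.
Total gain g = 0.69001.
A = 1/(1 − 0.69001) = 3.23.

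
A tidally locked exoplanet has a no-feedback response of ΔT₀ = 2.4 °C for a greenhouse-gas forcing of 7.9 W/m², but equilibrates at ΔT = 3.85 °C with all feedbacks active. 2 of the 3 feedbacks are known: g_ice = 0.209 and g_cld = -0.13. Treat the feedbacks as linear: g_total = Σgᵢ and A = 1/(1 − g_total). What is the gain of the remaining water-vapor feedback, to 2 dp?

0.30

Amplification A = ΔT/ΔT₀ = 3.85/2.4 = 1.604.
Total gain g = 1 − 1/A = 1 − 1/1.604 = 0.3766.
Known gains sum to 0.209 − 0.13 = 0.079.
g_wv = 0.3766 − 0.079 = 0.30.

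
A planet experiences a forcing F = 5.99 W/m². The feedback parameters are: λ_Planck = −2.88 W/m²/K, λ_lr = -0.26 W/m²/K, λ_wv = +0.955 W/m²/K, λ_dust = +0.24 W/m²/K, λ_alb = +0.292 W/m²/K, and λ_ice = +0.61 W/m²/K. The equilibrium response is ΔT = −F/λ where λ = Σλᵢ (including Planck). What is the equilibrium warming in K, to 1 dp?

Net feedback parameter λ = (−2.88) + (-0.26) + (+0.955) + (+0.24) + (+0.292) + (+0.61) = -1.043 W/m²/K.
ΔT = −F/λ = −5.99/(-1.043) = 5.7 K.

5.7 K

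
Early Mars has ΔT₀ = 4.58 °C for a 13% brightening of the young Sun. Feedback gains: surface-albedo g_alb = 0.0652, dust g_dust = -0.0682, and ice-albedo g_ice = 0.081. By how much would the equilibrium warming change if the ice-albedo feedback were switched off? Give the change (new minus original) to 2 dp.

Original: g = 0.078, ΔT = 4.58/(1−0.078) = 4.9675 °C.
Without ice-albedo: g' = -0.003, ΔT' = 4.58/(1+0.003) = 4.5663 °C.
Change = 4.5663 − 4.9675 = -0.40 °C.

-0.40 °C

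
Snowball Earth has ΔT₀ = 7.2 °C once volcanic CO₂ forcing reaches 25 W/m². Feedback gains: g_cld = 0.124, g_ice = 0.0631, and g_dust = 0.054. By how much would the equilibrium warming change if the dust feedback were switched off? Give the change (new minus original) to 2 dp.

-0.63 °C

Original: g = 0.2411, ΔT = 7.2/(1−0.2411) = 9.4874 °C.
Without dust: g' = 0.1871, ΔT' = 7.2/(1−0.1871) = 8.8572 °C.
Change = 8.8572 − 9.4874 = -0.63 °C.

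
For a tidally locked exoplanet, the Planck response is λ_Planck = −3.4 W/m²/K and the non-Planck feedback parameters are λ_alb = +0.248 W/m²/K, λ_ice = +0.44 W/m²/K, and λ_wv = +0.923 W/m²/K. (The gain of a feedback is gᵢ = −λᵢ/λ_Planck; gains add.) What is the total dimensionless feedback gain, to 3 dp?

Convert to gains: g_alb = 0.248/3.4 = 0.07294; g_ice = 0.44/3.4 = 0.1294; g_wv = 0.923/3.4 = 0.2715.
Total gain g = 0.47384.

0.474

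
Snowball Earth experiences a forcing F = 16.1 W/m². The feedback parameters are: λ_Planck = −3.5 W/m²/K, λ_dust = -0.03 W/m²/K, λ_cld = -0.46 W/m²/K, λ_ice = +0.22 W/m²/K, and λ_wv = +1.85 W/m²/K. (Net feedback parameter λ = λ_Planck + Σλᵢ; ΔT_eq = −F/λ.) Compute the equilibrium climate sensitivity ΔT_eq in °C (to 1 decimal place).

Net feedback parameter λ = (−3.5) + (-0.03) + (-0.46) + (+0.22) + (+1.85) = -1.92 W/m²/K.
ΔT = −F/λ = −16.1/(-1.92) = 8.4 °C.

8.4 °C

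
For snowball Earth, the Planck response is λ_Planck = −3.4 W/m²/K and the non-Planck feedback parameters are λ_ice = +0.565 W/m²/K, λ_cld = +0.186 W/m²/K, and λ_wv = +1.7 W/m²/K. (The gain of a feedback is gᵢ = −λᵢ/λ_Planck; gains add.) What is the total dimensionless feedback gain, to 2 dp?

Convert to gains: g_ice = 0.565/3.4 = 0.1662; g_cld = 0.186/3.4 = 0.05471; g_wv = 1.7/3.4 = 0.5.
Total gain g = 0.72091.

0.72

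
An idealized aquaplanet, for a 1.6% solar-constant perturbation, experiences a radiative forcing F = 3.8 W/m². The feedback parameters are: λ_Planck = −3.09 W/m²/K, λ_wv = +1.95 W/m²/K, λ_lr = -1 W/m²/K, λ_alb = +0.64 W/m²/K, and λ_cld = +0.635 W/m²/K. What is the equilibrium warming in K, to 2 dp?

4.39 K

Net feedback parameter λ = (−3.09) + (+1.95) + (-1) + (+0.64) + (+0.635) = -0.865 W/m²/K.
ΔT = −F/λ = −3.8/(-0.865) = 4.39 K.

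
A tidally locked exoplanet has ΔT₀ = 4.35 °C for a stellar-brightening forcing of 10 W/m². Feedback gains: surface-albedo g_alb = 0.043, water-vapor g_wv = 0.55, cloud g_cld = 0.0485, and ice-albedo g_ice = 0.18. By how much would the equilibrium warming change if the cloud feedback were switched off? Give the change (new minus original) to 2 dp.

Original: g = 0.8215, ΔT = 4.35/(1−0.8215) = 24.3697 °C.
Without cloud: g' = 0.773, ΔT' = 4.35/(1−0.773) = 19.1630 °C.
Change = 19.1630 − 24.3697 = -5.21 °C.

-5.21 °C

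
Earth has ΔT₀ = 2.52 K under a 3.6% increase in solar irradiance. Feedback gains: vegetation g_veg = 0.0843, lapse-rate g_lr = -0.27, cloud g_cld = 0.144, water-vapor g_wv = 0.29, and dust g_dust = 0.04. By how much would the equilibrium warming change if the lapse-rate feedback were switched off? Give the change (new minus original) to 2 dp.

Original: g = 0.2883, ΔT = 2.52/(1−0.2883) = 3.5408 K.
Without lapse-rate: g' = 0.5583, ΔT' = 2.52/(1−0.5583) = 5.7052 K.
Change = 5.7052 − 3.5408 = 2.16 K.

2.16 K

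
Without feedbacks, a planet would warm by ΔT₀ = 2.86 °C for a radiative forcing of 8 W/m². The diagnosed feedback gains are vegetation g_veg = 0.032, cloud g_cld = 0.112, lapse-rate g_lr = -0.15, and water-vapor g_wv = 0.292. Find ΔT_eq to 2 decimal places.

Total gain g = 0.032 + 0.112 − 0.15 + 0.292 = 0.286.
Amplification A = 1/(1 − 0.286) = 1.401.
ΔT = 2.86 × 1.401 = 4.01 °C.

4.01 °C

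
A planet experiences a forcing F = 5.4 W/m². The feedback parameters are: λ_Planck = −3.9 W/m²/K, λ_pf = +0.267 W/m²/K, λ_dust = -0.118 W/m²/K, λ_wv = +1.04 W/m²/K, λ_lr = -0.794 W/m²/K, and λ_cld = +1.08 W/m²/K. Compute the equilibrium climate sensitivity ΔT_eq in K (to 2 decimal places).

2.23 K

Net feedback parameter λ = (−3.9) + (+0.267) + (-0.118) + (+1.04) + (-0.794) + (+1.08) = -2.425 W/m²/K.
ΔT = −F/λ = −5.4/(-2.425) = 2.23 K.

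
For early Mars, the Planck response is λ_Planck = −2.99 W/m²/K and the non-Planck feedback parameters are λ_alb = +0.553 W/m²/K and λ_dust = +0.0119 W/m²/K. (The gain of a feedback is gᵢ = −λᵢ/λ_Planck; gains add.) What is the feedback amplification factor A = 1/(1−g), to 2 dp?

Convert to gains: g_alb = 0.553/2.99 = 0.1849; g_dust = 0.0119/2.99 = 0.00398.
Total gain g = 0.18888.
A = 1/(1 − 0.18888) = 1.23.

1.23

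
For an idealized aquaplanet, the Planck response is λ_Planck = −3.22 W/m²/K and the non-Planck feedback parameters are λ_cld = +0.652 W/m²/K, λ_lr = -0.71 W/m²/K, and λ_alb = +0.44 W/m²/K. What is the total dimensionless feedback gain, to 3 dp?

Convert to gains: g_cld = 0.652/3.22 = 0.2025; g_lr = -0.71/3.22 = -0.2205; g_alb = 0.44/3.22 = 0.1366.
Total gain g = 0.1186.

0.119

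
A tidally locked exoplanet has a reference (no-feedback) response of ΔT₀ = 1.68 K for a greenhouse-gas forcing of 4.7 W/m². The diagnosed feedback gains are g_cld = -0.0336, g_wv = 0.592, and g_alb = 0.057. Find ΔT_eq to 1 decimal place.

4.4 K

Total gain g = -0.0336 + 0.592 + 0.057 = 0.6154.
Amplification A = 1/(1 − 0.6154) = 2.6.
ΔT = 1.68 × 2.6 = 4.4 K.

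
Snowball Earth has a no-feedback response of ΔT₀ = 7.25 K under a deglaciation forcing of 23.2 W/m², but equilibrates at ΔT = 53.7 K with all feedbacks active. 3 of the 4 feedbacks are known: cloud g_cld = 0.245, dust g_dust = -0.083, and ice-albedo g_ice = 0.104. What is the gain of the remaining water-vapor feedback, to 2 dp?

0.60

Amplification A = ΔT/ΔT₀ = 53.7/7.25 = 7.407.
Total gain g = 1 − 1/A = 1 − 1/7.407 = 0.865.
Known gains sum to 0.245 − 0.083 + 0.104 = 0.266.
g_wv = 0.865 − 0.266 = 0.60.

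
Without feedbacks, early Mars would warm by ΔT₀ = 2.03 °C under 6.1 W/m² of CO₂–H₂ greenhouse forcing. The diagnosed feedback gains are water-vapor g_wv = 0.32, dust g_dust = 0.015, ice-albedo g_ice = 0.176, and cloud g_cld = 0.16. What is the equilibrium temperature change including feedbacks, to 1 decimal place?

Total gain g = 0.32 + 0.015 + 0.176 + 0.16 = 0.671.
Amplification A = 1/(1 − 0.671) = 3.04.
ΔT = 2.03 × 3.04 = 6.2 °C.

6.2 °C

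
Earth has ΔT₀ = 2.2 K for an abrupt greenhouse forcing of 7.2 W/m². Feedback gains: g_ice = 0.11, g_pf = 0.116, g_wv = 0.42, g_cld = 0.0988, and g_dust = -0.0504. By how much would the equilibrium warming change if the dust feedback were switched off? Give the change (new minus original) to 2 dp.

1.42 K

Original: g = 0.6944, ΔT = 2.2/(1−0.6944) = 7.1990 K.
Without dust: g' = 0.7448, ΔT' = 2.2/(1−0.7448) = 8.6207 K.
Change = 8.6207 − 7.1990 = 1.42 K.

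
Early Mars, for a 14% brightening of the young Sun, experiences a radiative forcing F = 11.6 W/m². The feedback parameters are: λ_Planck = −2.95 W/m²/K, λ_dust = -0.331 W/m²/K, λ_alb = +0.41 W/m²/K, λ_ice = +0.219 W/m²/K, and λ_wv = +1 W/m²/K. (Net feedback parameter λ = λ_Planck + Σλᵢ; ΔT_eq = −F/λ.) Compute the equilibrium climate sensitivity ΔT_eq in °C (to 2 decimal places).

Net feedback parameter λ = (−2.95) + (-0.331) + (+0.41) + (+0.219) + (+1) = -1.652 W/m²/K.
ΔT = −F/λ = −11.6/(-1.652) = 7.02 °C.

7.02 °C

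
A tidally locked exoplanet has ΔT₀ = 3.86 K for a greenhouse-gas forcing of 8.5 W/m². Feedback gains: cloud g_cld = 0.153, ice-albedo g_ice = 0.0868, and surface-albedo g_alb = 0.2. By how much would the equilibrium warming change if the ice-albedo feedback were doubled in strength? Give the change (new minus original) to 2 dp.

Original: g = 0.4398, ΔT = 3.86/(1−0.4398) = 6.8904 K.
With doubled ice-albedo: g' = 0.5266, ΔT' = 3.86/(1−0.5266) = 8.1538 K.
Change = 8.1538 − 6.8904 = 1.26 K.

1.26 K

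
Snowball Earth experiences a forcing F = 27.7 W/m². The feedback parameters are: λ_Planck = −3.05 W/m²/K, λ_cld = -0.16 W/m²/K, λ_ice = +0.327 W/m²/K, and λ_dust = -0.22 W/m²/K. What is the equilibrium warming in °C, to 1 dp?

Net feedback parameter λ = (−3.05) + (-0.16) + (+0.327) + (-0.22) = -3.103 W/m²/K.
ΔT = −F/λ = −27.7/(-3.103) = 8.9 °C.

8.9 °C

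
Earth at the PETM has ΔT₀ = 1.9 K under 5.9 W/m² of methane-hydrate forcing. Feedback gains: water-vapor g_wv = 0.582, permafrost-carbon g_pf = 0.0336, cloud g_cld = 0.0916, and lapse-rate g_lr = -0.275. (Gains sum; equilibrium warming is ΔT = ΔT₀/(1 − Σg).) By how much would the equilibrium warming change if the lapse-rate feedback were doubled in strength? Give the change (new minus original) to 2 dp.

Original: g = 0.4322, ΔT = 1.9/(1−0.4322) = 3.3462 K.
With doubled lapse-rate: g' = 0.1572, ΔT' = 1.9/(1−0.1572) = 2.2544 K.
Change = 2.2544 − 3.3462 = -1.09 K.

-1.09 K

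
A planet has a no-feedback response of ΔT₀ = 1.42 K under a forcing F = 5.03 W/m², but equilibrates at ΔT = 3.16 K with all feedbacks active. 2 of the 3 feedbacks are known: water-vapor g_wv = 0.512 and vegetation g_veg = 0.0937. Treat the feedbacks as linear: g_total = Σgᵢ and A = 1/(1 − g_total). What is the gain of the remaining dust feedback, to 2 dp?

Amplification A = ΔT/ΔT₀ = 3.16/1.42 = 2.225.
Total gain g = 1 − 1/A = 1 − 1/2.225 = 0.5506.
Known gains sum to 0.512 + 0.0937 = 0.6057.
g_dust = 0.5506 − 0.6057 = -0.06.

-0.06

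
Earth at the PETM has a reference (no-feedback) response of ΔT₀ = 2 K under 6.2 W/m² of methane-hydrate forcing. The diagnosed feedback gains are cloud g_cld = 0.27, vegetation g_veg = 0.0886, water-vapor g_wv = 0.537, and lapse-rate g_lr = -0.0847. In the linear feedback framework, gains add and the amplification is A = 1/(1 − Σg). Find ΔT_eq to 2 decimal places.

Total gain g = 0.27 + 0.0886 + 0.537 − 0.0847 = 0.8109.
Amplification A = 1/(1 − 0.8109) = 5.288.
ΔT = 2 × 5.288 = 10.58 K.

10.58 K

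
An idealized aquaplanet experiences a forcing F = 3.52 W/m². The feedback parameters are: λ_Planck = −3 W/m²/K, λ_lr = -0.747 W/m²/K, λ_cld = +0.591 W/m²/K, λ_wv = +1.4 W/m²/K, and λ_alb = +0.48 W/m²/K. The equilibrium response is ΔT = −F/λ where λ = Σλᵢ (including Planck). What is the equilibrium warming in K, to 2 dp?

2.76 K

Net feedback parameter λ = (−3) + (-0.747) + (+0.591) + (+1.4) + (+0.48) = -1.276 W/m²/K.
ΔT = −F/λ = −3.52/(-1.276) = 2.76 K.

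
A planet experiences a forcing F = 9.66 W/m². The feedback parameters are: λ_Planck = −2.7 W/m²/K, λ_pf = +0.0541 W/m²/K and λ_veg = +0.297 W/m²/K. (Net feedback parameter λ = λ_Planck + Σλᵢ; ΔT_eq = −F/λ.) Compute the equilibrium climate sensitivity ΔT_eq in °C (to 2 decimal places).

Net feedback parameter λ = (−2.7) + (+0.0541) + (+0.297) = -2.3489 W/m²/K.
ΔT = −F/λ = −9.66/(-2.3489) = 4.11 °C.

4.11 °C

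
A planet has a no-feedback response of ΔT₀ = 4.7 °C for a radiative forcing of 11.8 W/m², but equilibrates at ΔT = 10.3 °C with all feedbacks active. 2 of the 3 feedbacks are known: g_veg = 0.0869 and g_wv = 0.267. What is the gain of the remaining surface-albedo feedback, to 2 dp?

Amplification A = ΔT/ΔT₀ = 10.3/4.7 = 2.191.
Total gain g = 1 − 1/A = 1 − 1/2.191 = 0.5436.
Known gains sum to 0.0869 + 0.267 = 0.3539.
g_alb = 0.5436 − 0.3539 = 0.19.

0.19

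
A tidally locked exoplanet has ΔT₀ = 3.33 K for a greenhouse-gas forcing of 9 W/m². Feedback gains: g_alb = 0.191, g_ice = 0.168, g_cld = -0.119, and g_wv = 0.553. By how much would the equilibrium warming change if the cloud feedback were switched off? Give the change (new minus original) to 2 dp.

Original: g = 0.793, ΔT = 3.33/(1−0.793) = 16.0870 K.
Without cloud: g' = 0.912, ΔT' = 3.33/(1−0.912) = 37.8409 K.
Change = 37.8409 − 16.0870 = 21.75 K.

21.75 K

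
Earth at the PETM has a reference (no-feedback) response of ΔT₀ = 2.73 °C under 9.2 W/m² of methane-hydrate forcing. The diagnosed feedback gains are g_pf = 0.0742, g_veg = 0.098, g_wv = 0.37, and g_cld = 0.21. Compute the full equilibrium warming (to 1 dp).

11.0 °C

Total gain g = 0.0742 + 0.098 + 0.37 + 0.21 = 0.7522.
Amplification A = 1/(1 − 0.7522) = 4.036.
ΔT = 2.73 × 4.036 = 11.0 °C.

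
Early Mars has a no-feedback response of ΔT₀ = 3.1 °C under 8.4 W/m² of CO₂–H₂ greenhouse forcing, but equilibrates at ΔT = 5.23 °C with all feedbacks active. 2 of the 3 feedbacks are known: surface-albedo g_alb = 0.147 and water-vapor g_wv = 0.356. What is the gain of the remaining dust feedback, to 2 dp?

Amplification A = ΔT/ΔT₀ = 5.23/3.1 = 1.687.
Total gain g = 1 − 1/A = 1 − 1/1.687 = 0.4072.
Known gains sum to 0.147 + 0.356 = 0.503.
g_dust = 0.4072 − 0.503 = -0.10.

-0.10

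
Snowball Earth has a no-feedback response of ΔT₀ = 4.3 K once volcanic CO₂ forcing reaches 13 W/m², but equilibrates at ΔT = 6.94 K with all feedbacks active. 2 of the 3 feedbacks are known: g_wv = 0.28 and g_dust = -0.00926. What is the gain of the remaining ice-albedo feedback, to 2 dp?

Amplification A = ΔT/ΔT₀ = 6.94/4.3 = 1.614.
Total gain g = 1 − 1/A = 1 − 1/1.614 = 0.3804.
Known gains sum to 0.28 − 0.00926 = 0.27074.
g_ice = 0.3804 − 0.27074 = 0.11.

0.11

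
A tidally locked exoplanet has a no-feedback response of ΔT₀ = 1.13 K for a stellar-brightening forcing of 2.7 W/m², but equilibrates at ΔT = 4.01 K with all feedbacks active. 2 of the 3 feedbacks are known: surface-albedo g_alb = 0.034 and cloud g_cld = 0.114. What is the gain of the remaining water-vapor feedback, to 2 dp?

Amplification A = ΔT/ΔT₀ = 4.01/1.13 = 3.549.
Total gain g = 1 − 1/A = 1 − 1/3.549 = 0.7182.
Known gains sum to 0.034 + 0.114 = 0.148.
g_wv = 0.7182 − 0.148 = 0.57.

0.57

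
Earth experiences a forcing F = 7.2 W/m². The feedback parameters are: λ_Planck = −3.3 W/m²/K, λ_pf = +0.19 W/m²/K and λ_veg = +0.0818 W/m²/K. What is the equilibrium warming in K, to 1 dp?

Net feedback parameter λ = (−3.3) + (+0.19) + (+0.0818) = -3.0282 W/m²/K.
ΔT = −F/λ = −7.2/(-3.0282) = 2.4 K.

2.4 K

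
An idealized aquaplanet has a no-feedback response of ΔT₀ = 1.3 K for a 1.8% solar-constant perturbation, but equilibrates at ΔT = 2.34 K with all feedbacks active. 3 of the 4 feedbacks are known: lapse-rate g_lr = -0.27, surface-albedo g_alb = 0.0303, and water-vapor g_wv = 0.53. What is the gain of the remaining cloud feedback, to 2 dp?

Amplification A = ΔT/ΔT₀ = 2.34/1.3 = 1.8.
Total gain g = 1 − 1/A = 1 − 1/1.8 = 0.4444.
Known gains sum to -0.27 + 0.0303 + 0.53 = 0.2903.
g_cld = 0.4444 − 0.2903 = 0.15.

0.15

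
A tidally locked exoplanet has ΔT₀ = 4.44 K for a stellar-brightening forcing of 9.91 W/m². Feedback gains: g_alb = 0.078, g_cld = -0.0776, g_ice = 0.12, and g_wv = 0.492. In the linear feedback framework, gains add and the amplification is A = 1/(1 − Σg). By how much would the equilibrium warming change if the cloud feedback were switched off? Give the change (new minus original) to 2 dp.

2.87 K

Original: g = 0.6124, ΔT = 4.44/(1−0.6124) = 11.4551 K.
Without cloud: g' = 0.69, ΔT' = 4.44/(1−0.69) = 14.3226 K.
Change = 14.3226 − 11.4551 = 2.87 K.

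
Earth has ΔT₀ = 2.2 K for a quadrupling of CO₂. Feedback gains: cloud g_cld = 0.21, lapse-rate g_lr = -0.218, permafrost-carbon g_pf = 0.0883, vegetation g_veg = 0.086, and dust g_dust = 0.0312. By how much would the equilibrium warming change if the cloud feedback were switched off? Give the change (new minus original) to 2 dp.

Original: g = 0.1975, ΔT = 2.2/(1−0.1975) = 2.7414 K.
Without cloud: g' = -0.0125, ΔT' = 2.2/(1+0.0125) = 2.1728 K.
Change = 2.1728 − 2.7414 = -0.57 K.

-0.57 K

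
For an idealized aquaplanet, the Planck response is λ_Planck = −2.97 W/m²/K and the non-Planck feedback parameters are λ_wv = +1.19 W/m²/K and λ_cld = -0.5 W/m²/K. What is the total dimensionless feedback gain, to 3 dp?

0.232

Convert to gains: g_wv = 1.19/2.97 = 0.4007; g_cld = -0.5/2.97 = -0.1684.
Total gain g = 0.2323.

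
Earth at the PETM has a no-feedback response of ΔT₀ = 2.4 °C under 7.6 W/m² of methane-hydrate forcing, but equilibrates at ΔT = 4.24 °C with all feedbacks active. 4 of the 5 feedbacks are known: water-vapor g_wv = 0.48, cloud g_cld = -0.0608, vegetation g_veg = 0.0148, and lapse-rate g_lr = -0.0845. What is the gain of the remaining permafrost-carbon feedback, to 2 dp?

Amplification A = ΔT/ΔT₀ = 4.24/2.4 = 1.767.
Total gain g = 1 − 1/A = 1 − 1/1.767 = 0.4341.
Known gains sum to 0.48 − 0.0608 + 0.0148 − 0.0845 = 0.3495.
g_pf = 0.4341 − 0.3495 = 0.08.

0.08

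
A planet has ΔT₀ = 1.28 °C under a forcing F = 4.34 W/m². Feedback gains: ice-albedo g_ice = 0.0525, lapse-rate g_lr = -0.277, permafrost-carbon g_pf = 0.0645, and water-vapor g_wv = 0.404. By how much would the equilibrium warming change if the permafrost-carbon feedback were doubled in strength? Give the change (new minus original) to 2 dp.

0.16 °C

Original: g = 0.244, ΔT = 1.28/(1−0.244) = 1.6931 °C.
With doubled permafrost-carbon: g' = 0.3085, ΔT' = 1.28/(1−0.3085) = 1.8510 °C.
Change = 1.8510 − 1.6931 = 0.16 °C.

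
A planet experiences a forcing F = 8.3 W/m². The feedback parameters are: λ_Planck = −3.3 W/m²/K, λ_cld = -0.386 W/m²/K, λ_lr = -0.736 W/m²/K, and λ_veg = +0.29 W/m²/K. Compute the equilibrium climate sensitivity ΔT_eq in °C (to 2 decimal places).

Net feedback parameter λ = (−3.3) + (-0.386) + (-0.736) + (+0.29) = -4.132 W/m²/K.
ΔT = −F/λ = −8.3/(-4.132) = 2.01 °C.

2.01 °C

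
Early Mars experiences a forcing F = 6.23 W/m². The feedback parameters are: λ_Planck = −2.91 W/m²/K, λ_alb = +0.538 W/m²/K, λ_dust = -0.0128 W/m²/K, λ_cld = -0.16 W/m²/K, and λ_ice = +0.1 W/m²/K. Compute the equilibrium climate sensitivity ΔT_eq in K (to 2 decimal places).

Net feedback parameter λ = (−2.91) + (+0.538) + (-0.0128) + (-0.16) + (+0.1) = -2.4448 W/m²/K.
ΔT = −F/λ = −6.23/(-2.4448) = 2.55 K.

2.55 K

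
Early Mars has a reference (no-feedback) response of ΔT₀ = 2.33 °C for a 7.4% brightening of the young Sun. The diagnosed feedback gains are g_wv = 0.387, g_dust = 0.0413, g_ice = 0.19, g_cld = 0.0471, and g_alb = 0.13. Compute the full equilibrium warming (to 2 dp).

Total gain g = 0.387 + 0.0413 + 0.19 + 0.0471 + 0.13 = 0.7954.
Amplification A = 1/(1 − 0.7954) = 4.888.
ΔT = 2.33 × 4.888 = 11.39 °C.

11.39 °C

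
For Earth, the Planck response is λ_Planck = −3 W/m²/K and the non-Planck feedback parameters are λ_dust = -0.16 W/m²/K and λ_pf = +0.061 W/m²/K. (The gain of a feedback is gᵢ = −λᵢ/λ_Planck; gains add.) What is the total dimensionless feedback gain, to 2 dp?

Convert to gains: g_dust = -0.16/3 = -0.05333; g_pf = 0.061/3 = 0.02033.
Total gain g = -0.033.

-0.03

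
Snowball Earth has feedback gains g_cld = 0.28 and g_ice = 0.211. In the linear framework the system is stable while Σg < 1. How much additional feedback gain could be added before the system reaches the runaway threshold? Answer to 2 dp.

Current total gain = 0.28 + 0.211 = 0.491.
Margin to runaway = 1 − 0.491 = 0.51.

0.51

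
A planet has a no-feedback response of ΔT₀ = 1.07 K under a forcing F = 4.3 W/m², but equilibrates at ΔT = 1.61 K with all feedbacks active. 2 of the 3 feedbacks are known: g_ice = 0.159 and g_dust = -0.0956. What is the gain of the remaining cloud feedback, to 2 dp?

0.27

Amplification A = ΔT/ΔT₀ = 1.61/1.07 = 1.505.
Total gain g = 1 − 1/A = 1 − 1/1.505 = 0.3355.
Known gains sum to 0.159 − 0.0956 = 0.0634.
g_cld = 0.3355 − 0.0634 = 0.27.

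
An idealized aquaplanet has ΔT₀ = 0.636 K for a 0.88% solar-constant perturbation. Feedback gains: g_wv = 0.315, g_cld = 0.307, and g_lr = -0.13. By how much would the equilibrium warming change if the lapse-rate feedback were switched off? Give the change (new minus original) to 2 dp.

Original: g = 0.492, ΔT = 0.636/(1−0.492) = 1.2520 K.
Without lapse-rate: g' = 0.622, ΔT' = 0.636/(1−0.622) = 1.6825 K.
Change = 1.6825 − 1.2520 = 0.43 K.

0.43 K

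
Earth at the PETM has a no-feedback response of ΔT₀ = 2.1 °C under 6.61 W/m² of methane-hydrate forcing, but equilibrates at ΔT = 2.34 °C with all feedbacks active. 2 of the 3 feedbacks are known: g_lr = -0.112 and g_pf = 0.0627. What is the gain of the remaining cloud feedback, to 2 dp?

Amplification A = ΔT/ΔT₀ = 2.34/2.1 = 1.114.
Total gain g = 1 − 1/A = 1 − 1/1.114 = 0.1023.
Known gains sum to -0.112 + 0.0627 = -0.0493.
g_cld = 0.1023 + 0.0493 = 0.15.

0.15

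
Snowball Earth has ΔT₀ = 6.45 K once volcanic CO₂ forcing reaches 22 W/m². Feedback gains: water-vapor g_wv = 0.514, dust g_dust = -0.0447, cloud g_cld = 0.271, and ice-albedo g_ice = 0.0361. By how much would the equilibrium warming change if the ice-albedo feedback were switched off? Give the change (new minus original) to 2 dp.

-4.01 K

Original: g = 0.7764, ΔT = 6.45/(1−0.7764) = 28.8462 K.
Without ice-albedo: g' = 0.7403, ΔT' = 6.45/(1−0.7403) = 24.8363 K.
Change = 24.8363 − 28.8462 = -4.01 K.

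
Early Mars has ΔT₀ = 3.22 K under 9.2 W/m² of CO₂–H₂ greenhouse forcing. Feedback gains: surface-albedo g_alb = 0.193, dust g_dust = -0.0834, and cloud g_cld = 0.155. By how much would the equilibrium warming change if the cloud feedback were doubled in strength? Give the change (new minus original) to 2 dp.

1.17 K

Original: g = 0.2646, ΔT = 3.22/(1−0.2646) = 4.3786 K.
With doubled cloud: g' = 0.4196, ΔT' = 3.22/(1−0.4196) = 5.5479 K.
Change = 5.5479 − 4.3786 = 1.17 K.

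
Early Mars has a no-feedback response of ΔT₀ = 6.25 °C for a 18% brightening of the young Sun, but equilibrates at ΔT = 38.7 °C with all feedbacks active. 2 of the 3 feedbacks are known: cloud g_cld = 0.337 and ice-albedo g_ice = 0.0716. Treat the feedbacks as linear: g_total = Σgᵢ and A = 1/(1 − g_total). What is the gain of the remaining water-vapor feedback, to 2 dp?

Amplification A = ΔT/ΔT₀ = 38.7/6.25 = 6.192.
Total gain g = 1 − 1/A = 1 − 1/6.192 = 0.8385.
Known gains sum to 0.337 + 0.0716 = 0.4086.
g_wv = 0.8385 − 0.4086 = 0.43.

0.43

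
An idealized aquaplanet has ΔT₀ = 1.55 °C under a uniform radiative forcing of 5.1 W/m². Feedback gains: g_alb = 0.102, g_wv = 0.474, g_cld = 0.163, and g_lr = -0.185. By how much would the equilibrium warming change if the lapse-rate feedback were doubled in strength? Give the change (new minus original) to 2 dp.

Original: g = 0.554, ΔT = 1.55/(1−0.554) = 3.4753 °C.
With doubled lapse-rate: g' = 0.369, ΔT' = 1.55/(1−0.369) = 2.4564 °C.
Change = 2.4564 − 3.4753 = -1.02 °C.

-1.02 °C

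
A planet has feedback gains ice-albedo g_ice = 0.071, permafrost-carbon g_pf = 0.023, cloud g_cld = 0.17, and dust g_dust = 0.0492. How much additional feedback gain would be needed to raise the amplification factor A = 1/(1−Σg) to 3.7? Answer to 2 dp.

Current total gain = 0.3132.
Target gain for A = 3.7: g* = 1 − 1/3.7 = 0.7297.
Additional gain needed = 0.7297 − 0.3132 = 0.42.

0.42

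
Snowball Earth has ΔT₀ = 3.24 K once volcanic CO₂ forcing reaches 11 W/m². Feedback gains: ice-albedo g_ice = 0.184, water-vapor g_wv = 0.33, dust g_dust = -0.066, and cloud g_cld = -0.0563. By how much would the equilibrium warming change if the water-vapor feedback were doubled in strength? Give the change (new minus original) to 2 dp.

6.32 K

Original: g = 0.3917, ΔT = 3.24/(1−0.3917) = 5.3263 K.
With doubled water-vapor: g' = 0.7217, ΔT' = 3.24/(1−0.7217) = 11.6421 K.
Change = 11.6421 − 5.3263 = 6.32 K.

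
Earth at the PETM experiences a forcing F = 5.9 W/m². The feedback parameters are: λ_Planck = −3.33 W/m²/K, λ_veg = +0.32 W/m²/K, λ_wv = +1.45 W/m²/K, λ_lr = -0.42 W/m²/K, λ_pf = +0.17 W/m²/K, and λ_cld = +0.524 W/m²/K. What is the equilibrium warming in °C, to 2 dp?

Net feedback parameter λ = (−3.33) + (+0.32) + (+1.45) + (-0.42) + (+0.17) + (+0.524) = -1.286 W/m²/K.
ΔT = −F/λ = −5.9/(-1.286) = 4.59 °C.

4.59 °C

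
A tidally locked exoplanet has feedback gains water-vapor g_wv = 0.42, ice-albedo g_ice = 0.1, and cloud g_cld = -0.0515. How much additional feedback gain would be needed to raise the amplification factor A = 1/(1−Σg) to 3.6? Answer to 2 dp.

0.25

Current total gain = 0.4685.
Target gain for A = 3.6: g* = 1 − 1/3.6 = 0.7222.
Additional gain needed = 0.7222 − 0.4685 = 0.25.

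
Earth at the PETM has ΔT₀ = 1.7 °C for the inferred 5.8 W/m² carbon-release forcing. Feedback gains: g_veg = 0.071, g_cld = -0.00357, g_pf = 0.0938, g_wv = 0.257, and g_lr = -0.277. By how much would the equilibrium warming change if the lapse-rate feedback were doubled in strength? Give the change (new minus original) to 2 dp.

-0.48 °C

Original: g = 0.14123, ΔT = 1.7/(1−0.14123) = 1.9796 °C.
With doubled lapse-rate: g' = -0.13577, ΔT' = 1.7/(1+0.13577) = 1.4968 °C.
Change = 1.4968 − 1.9796 = -0.48 °C.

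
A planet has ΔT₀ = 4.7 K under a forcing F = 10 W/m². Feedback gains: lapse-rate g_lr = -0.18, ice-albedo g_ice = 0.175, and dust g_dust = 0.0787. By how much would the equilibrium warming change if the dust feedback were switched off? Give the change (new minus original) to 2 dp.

-0.40 K

Original: g = 0.0737, ΔT = 4.7/(1−0.0737) = 5.0740 K.
Without dust: g' = -0.005, ΔT' = 4.7/(1+0.005) = 4.6766 K.
Change = 4.6766 − 5.0740 = -0.40 K.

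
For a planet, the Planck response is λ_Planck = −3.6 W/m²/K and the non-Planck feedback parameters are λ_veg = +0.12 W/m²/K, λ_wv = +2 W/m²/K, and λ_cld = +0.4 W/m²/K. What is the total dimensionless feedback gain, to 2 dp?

Convert to gains: g_veg = 0.12/3.6 = 0.03333; g_wv = 2/3.6 = 0.5556; g_cld = 0.4/3.6 = 0.1111.
Total gain g = 0.70003.

0.70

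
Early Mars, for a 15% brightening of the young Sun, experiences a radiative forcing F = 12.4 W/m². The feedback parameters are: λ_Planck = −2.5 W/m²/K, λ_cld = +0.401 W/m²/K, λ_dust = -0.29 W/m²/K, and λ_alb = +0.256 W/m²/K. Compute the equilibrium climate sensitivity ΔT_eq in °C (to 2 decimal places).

Net feedback parameter λ = (−2.5) + (+0.401) + (-0.29) + (+0.256) = -2.133 W/m²/K.
ΔT = −F/λ = −12.4/(-2.133) = 5.81 °C.

5.81 °C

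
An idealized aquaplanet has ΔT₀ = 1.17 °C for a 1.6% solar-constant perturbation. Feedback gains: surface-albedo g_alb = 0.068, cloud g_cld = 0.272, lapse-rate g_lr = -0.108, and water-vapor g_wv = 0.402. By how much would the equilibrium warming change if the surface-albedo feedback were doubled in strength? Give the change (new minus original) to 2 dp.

0.73 °C

Original: g = 0.634, ΔT = 1.17/(1−0.634) = 3.1967 °C.
With doubled surface-albedo: g' = 0.702, ΔT' = 1.17/(1−0.702) = 3.9262 °C.
Change = 3.9262 − 3.1967 = 0.73 °C.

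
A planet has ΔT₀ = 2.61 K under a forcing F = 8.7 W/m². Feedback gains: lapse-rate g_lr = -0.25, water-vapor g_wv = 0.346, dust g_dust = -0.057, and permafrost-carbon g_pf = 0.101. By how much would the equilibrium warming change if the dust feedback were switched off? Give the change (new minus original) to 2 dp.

0.22 K

Original: g = 0.14, ΔT = 2.61/(1−0.14) = 3.0349 K.
Without dust: g' = 0.197, ΔT' = 2.61/(1−0.197) = 3.2503 K.
Change = 3.2503 − 3.0349 = 0.22 K.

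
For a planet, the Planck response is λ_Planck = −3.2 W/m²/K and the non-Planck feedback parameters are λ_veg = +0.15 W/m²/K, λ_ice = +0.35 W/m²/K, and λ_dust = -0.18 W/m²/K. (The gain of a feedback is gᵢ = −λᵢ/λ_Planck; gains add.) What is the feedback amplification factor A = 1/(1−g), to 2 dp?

Convert to gains: g_veg = 0.15/3.2 = 0.04687; g_ice = 0.35/3.2 = 0.1094; g_dust = -0.18/3.2 = -0.05625.
Total gain g = 0.10002.
A = 1/(1 − 0.10002) = 1.11.

1.11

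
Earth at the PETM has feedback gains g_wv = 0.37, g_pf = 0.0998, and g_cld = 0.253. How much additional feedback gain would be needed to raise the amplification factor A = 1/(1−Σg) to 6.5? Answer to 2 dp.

0.12

Current total gain = 0.7228.
Target gain for A = 6.5: g* = 1 − 1/6.5 = 0.8462.
Additional gain needed = 0.8462 − 0.7228 = 0.12.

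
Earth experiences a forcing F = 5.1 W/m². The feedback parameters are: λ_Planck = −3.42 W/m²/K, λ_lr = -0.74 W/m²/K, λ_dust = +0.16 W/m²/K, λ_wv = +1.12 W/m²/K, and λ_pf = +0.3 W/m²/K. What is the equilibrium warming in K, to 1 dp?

Net feedback parameter λ = (−3.42) + (-0.74) + (+0.16) + (+1.12) + (+0.3) = -2.58 W/m²/K.
ΔT = −F/λ = −5.1/(-2.58) = 2.0 K.

2.0 K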